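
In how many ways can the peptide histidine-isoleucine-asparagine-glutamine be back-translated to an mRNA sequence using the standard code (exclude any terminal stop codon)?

His: 2 codons.
Ile: 3 codons.
Asn: 2 codons.
Gln: 2 codons.
2 × 3 × 2 × 2 = 24.

24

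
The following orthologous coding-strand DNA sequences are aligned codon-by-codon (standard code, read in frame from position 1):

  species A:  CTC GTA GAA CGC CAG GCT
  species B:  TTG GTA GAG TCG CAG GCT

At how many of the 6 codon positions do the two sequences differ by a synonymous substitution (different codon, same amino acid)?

2

Codon 1: CTC Leu / TTG Leu — synonymous.
Codon 2: GTA Val / GTA Val — identical.
Codon 3: GAA Glu / GAG Glu — synonymous.
Codon 4: CGC Arg / TCG Ser — nonsynonymous.
Codon 5: CAG Gln / CAG Gln — identical.
Codon 6: GCT Ala / GCT Ala — identical.
Synonymous differences: 2.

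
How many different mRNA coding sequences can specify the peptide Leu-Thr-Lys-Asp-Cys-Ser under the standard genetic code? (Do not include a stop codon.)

1152

Leu: 6 codons.
Thr: 4 codons.
Lys: 2 codons.
Asp: 2 codons.
Cys: 2 codons.
Ser: 6 codons.
6 × 4 × 2 × 2 × 2 × 6 = 1152.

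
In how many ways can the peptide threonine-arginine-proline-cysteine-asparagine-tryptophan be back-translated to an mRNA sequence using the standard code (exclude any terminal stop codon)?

Thr: 4 codons.
Arg: 6 codons.
Pro: 4 codons.
Cys: 2 codons.
Asn: 2 codons.
Trp: 1 codon.
4 × 6 × 4 × 2 × 2 × 1 = 384.

384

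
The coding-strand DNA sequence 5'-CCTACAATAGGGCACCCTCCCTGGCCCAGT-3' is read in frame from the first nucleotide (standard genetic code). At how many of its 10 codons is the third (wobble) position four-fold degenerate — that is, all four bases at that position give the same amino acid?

6

Codon 1 CCT (Pro): third position 4-fold.
Codon 2 ACA (Thr): third position 4-fold.
Codon 3 ATA (Ile): third position 3-fold.
Codon 4 GGG (Gly): third position 4-fold.
Codon 5 CAC (His): third position 2-fold.
Codon 6 CCT (Pro): third position 4-fold.
Codon 7 CCC (Pro): third position 4-fold.
Codon 8 TGG (Trp): third position 1-fold.
Codon 9 CCC (Pro): third position 4-fold.
Codon 10 AGT (Ser): third position 2-fold.
Four-fold degenerate third positions: 6.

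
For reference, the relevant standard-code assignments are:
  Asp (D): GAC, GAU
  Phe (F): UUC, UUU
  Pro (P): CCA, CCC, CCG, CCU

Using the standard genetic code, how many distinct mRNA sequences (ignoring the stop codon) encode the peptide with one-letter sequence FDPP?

Phe: 2 codons.
Asp: 2 codons.
Pro: 4 codons.
Pro: 4 codons.
2 × 2 × 4 × 4 = 64.

64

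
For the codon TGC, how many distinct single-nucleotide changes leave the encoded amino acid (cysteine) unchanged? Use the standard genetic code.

Position 1: none → 0 synonymous.
Position 2: none → 0 synonymous.
Position 3: TGT → 1 synonymous.
Total: 0 + 0 + 1 = 1.

1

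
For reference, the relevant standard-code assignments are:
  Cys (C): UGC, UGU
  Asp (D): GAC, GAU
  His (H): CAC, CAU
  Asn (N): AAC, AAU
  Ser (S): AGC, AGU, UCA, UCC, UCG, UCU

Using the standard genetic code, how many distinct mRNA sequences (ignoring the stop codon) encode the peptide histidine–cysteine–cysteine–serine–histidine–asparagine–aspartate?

384

His: 2 codons.
Cys: 2 codons.
Cys: 2 codons.
Ser: 6 codons.
His: 2 codons.
Asn: 2 codons.
Asp: 2 codons.
2 × 2 × 2 × 6 × 2 × 2 × 2 = 384.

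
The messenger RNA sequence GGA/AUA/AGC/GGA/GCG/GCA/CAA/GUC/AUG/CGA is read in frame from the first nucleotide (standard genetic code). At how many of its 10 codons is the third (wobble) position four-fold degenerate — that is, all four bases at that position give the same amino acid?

Codon 1 GGA (Gly): third position 4-fold.
Codon 2 AUA (Ile): third position 3-fold.
Codon 3 AGC (Ser): third position 2-fold.
Codon 4 GGA (Gly): third position 4-fold.
Codon 5 GCG (Ala): third position 4-fold.
Codon 6 GCA (Ala): third position 4-fold.
Codon 7 CAA (Gln): third position 2-fold.
Codon 8 GUC (Val): third position 4-fold.
Codon 9 AUG (Met): third position 1-fold.
Codon 10 CGA (Arg): third position 4-fold.
Four-fold degenerate third positions: 6.

6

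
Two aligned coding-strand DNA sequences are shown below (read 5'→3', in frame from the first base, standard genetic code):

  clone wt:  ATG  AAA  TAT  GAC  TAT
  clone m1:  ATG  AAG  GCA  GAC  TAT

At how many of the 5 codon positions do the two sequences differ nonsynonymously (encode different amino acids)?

Codon 1: ATG Met / ATG Met — identical.
Codon 2: AAA Lys / AAG Lys — synonymous.
Codon 3: TAT Tyr / GCA Ala — nonsynonymous.
Codon 4: GAC Asp / GAC Asp — identical.
Codon 5: TAT Tyr / TAT Tyr — identical.
Nonsynonymous differences: 1.

1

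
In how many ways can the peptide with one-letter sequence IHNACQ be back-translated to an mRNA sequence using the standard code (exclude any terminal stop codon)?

Ile: 3 codons.
His: 2 codons.
Asn: 2 codons.
Ala: 4 codons.
Cys: 2 codons.
Gln: 2 codons.
3 × 2 × 2 × 4 × 2 × 2 = 192.

192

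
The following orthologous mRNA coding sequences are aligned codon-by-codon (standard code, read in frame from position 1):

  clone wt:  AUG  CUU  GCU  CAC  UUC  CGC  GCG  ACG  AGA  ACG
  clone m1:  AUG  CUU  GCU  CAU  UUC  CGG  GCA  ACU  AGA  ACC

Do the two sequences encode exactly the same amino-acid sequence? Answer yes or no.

yes

Codon 1: AUG Met / AUG Met — identical.
Codon 2: CUU Leu / CUU Leu — identical.
Codon 3: GCU Ala / GCU Ala — identical.
Codon 4: CAC His / CAU His — synonymous.
Codon 5: UUC Phe / UUC Phe — identical.
Codon 6: CGC Arg / CGG Arg — synonymous.
Codon 7: GCG Ala / GCA Ala — synonymous.
Codon 8: ACG Thr / ACU Thr — synonymous.
Codon 9: AGA Arg / AGA Arg — identical.
Codon 10: ACG Thr / ACC Thr — synonymous.
Nonsynonymous differences: 0 → same protein.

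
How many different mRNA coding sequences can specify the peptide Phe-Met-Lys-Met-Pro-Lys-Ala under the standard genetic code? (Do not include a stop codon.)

Phe: 2 codons.
Met: 1 codon.
Lys: 2 codons.
Met: 1 codon.
Pro: 4 codons.
Lys: 2 codons.
Ala: 4 codons.
2 × 1 × 2 × 1 × 4 × 2 × 4 = 128.

128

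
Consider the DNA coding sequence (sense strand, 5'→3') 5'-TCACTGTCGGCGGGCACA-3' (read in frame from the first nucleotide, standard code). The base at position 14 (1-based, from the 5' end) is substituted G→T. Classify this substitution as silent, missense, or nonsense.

missense

Position 14 falls in codon 5: GGC → Gly.
After the substitution the codon is GTC → Val.
Gly ≠ Val, so this is a missense mutation.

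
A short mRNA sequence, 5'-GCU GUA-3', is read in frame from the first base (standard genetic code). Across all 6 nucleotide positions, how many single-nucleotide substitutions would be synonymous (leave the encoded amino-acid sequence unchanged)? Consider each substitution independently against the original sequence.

6

Codon 1 (GCU, Ala): 3 synonymous substitutions.
Codon 2 (GUA, Val): 3 synonymous substitutions.
Total: 3 + 3 = 6.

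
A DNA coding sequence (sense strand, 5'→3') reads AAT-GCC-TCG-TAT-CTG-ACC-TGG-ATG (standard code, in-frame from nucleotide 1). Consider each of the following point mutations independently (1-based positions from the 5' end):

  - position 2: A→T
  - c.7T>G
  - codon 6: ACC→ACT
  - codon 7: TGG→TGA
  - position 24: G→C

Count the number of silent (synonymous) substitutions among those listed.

Codon 1: AAT (Asn) → ATT (Ile) — missense.
Codon 3: TCG (Ser) → GCG (Ala) — missense.
Codon 6: ACC (Thr) → ACT (Thr) — synonymous.
Codon 7: TGG (Trp) → TGA (Stop) — nonsense.
Codon 8: ATG (Met) → ATC (Ile) — missense.
Synonymous: 1 of 5.

1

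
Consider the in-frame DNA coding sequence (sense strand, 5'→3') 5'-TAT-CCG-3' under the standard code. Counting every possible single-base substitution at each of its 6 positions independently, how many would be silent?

Codon 1 (TAT, Tyr): 1 synonymous substitution.
Codon 2 (CCG, Pro): 3 synonymous substitutions.
Total: 1 + 3 = 4.

4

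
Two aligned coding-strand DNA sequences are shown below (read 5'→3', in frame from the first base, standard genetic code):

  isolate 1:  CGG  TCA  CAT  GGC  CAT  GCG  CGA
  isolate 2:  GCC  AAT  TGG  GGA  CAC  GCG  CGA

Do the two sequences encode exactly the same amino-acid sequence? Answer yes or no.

no

Codon 1: CGG Arg / GCC Ala — nonsynonymous.
Codon 2: TCA Ser / AAT Asn — nonsynonymous.
Codon 3: CAT His / TGG Trp — nonsynonymous.
Codon 4: GGC Gly / GGA Gly — synonymous.
Codon 5: CAT His / CAC His — synonymous.
Codon 6: GCG Ala / GCG Ala — identical.
Codon 7: CGA Arg / CGA Arg — identical.
Nonsynonymous differences: 3 → different protein.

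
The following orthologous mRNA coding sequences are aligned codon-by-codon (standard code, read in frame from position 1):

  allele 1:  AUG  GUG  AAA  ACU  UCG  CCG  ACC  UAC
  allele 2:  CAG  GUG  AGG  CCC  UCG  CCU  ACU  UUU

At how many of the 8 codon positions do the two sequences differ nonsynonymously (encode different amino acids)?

4

Codon 1: AUG Met / CAG Gln — nonsynonymous.
Codon 2: GUG Val / GUG Val — identical.
Codon 3: AAA Lys / AGG Arg — nonsynonymous.
Codon 4: ACU Thr / CCC Pro — nonsynonymous.
Codon 5: UCG Ser / UCG Ser — identical.
Codon 6: CCG Pro / CCU Pro — synonymous.
Codon 7: ACC Thr / ACU Thr — synonymous.
Codon 8: UAC Tyr / UUU Phe — nonsynonymous.
Nonsynonymous differences: 4.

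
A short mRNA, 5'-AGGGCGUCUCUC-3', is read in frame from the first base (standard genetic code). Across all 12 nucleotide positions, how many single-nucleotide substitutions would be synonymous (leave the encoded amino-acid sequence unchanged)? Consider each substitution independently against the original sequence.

11

Codon 1 (AGG, Arg): 2 synonymous substitutions.
Codon 2 (GCG, Ala): 3 synonymous substitutions.
Codon 3 (UCU, Ser): 3 synonymous substitutions.
Codon 4 (CUC, Leu): 3 synonymous substitutions.
Total: 2 + 3 + 3 + 3 = 11.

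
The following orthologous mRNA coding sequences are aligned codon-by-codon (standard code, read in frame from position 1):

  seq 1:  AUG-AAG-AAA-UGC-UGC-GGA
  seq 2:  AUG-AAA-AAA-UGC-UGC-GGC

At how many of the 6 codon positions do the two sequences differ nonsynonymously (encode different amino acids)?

Codon 1: AUG Met / AUG Met — identical.
Codon 2: AAG Lys / AAA Lys — synonymous.
Codon 3: AAA Lys / AAA Lys — identical.
Codon 4: UGC Cys / UGC Cys — identical.
Codon 5: UGC Cys / UGC Cys — identical.
Codon 6: GGA Gly / GGC Gly — synonymous.
Nonsynonymous differences: 0.

0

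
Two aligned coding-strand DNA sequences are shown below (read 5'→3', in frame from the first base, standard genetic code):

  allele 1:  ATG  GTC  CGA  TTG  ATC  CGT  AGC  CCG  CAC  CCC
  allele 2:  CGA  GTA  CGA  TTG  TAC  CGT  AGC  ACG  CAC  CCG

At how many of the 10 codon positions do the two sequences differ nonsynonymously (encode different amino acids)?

3

Codon 1: ATG Met / CGA Arg — nonsynonymous.
Codon 2: GTC Val / GTA Val — synonymous.
Codon 3: CGA Arg / CGA Arg — identical.
Codon 4: TTG Leu / TTG Leu — identical.
Codon 5: ATC Ile / TAC Tyr — nonsynonymous.
Codon 6: CGT Arg / CGT Arg — identical.
Codon 7: AGC Ser / AGC Ser — identical.
Codon 8: CCG Pro / ACG Thr — nonsynonymous.
Codon 9: CAC His / CAC His — identical.
Codon 10: CCC Pro / CCG Pro — synonymous.
Nonsynonymous differences: 3.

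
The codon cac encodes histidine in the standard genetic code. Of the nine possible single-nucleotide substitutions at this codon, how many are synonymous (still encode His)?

Position 1: none → 0 synonymous.
Position 2: none → 0 synonymous.
Position 3: CAU → 1 synonymous.
Total: 0 + 0 + 1 = 1.

1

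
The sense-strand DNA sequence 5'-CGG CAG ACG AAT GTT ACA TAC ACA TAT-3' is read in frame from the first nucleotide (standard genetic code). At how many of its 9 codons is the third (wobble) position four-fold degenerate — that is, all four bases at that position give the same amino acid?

Codon 1 CGG (Arg): third position 4-fold.
Codon 2 CAG (Gln): third position 2-fold.
Codon 3 ACG (Thr): third position 4-fold.
Codon 4 AAT (Asn): third position 2-fold.
Codon 5 GTT (Val): third position 4-fold.
Codon 6 ACA (Thr): third position 4-fold.
Codon 7 TAC (Tyr): third position 2-fold.
Codon 8 ACA (Thr): third position 4-fold.
Codon 9 TAT (Tyr): third position 2-fold.
Four-fold degenerate third positions: 5.

5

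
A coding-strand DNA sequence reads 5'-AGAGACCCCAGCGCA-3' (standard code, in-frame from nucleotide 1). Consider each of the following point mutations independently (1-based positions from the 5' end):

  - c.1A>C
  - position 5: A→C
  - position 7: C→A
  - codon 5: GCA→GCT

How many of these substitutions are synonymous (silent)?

2

Codon 1: AGA (Arg) → CGA (Arg) — synonymous.
Codon 2: GAC (Asp) → GCC (Ala) — missense.
Codon 3: CCC (Pro) → ACC (Thr) — missense.
Codon 5: GCA (Ala) → GCT (Ala) — synonymous.
Synonymous: 2 of 4.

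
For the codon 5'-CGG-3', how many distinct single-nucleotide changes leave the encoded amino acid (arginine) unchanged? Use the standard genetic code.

Position 1: AGG → 1 synonymous.
Position 2: none → 0 synonymous.
Position 3: CGT, CGC, CGA → 3 synonymous.
Total: 1 + 0 + 3 = 4.

4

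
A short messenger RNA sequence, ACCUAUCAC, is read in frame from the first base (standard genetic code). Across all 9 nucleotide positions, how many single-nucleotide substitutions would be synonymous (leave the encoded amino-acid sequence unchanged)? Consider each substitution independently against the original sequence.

Codon 1 (ACC, Thr): 3 synonymous substitutions.
Codon 2 (UAU, Tyr): 1 synonymous substitution.
Codon 3 (CAC, His): 1 synonymous substitution.
Total: 3 + 1 + 1 = 5.

5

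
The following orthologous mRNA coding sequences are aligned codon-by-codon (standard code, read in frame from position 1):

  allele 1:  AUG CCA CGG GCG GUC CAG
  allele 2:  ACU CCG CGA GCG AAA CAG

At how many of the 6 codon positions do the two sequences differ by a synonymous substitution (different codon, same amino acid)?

2

Codon 1: AUG Met / ACU Thr — nonsynonymous.
Codon 2: CCA Pro / CCG Pro — synonymous.
Codon 3: CGG Arg / CGA Arg — synonymous.
Codon 4: GCG Ala / GCG Ala — identical.
Codon 5: GUC Val / AAA Lys — nonsynonymous.
Codon 6: CAG Gln / CAG Gln — identical.
Synonymous differences: 2.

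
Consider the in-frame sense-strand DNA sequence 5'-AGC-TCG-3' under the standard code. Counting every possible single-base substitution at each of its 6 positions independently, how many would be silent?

Codon 1 (AGC, Ser): 1 synonymous substitution.
Codon 2 (TCG, Ser): 3 synonymous substitutions.
Total: 1 + 3 = 4.

4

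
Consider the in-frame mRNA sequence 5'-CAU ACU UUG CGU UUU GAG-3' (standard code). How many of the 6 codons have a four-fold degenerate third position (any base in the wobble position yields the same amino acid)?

2

Codon 1 CAU (His): third position 2-fold.
Codon 2 ACU (Thr): third position 4-fold.
Codon 3 UUG (Leu): third position 2-fold.
Codon 4 CGU (Arg): third position 4-fold.
Codon 5 UUU (Phe): third position 2-fold.
Codon 6 GAG (Glu): third position 2-fold.
Four-fold degenerate third positions: 2.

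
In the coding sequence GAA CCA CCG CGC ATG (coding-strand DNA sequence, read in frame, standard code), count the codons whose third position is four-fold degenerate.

Codon 1 GAA (Glu): third position 2-fold.
Codon 2 CCA (Pro): third position 4-fold.
Codon 3 CCG (Pro): third position 4-fold.
Codon 4 CGC (Arg): third position 4-fold.
Codon 5 ATG (Met): third position 1-fold.
Four-fold degenerate third positions: 3.

3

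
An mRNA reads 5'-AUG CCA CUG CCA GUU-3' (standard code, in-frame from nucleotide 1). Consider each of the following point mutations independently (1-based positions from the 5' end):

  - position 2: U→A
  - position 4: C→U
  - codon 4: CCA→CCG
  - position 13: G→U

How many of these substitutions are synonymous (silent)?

Codon 1: AUG (Met) → AAG (Lys) — missense.
Codon 2: CCA (Pro) → UCA (Ser) — missense.
Codon 4: CCA (Pro) → CCG (Pro) — synonymous.
Codon 5: GUU (Val) → UUU (Phe) — missense.
Synonymous: 1 of 4.

1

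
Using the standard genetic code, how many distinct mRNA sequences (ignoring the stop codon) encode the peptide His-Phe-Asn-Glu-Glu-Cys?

64

His: 2 codons.
Phe: 2 codons.
Asn: 2 codons.
Glu: 2 codons.
Glu: 2 codons.
Cys: 2 codons.
2 × 2 × 2 × 2 × 2 × 2 = 64.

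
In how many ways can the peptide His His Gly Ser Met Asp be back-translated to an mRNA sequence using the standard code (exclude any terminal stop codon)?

His: 2 codons.
His: 2 codons.
Gly: 4 codons.
Ser: 6 codons.
Met: 1 codon.
Asp: 2 codons.
2 × 2 × 4 × 6 × 1 × 2 = 192.

192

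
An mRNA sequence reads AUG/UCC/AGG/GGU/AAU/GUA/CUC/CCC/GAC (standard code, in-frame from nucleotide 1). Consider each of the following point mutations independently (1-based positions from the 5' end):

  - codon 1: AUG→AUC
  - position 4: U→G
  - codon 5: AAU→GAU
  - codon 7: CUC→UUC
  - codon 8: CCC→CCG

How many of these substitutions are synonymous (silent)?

Codon 1: AUG (Met) → AUC (Ile) — missense.
Codon 2: UCC (Ser) → GCC (Ala) — missense.
Codon 5: AAU (Asn) → GAU (Asp) — missense.
Codon 7: CUC (Leu) → UUC (Phe) — missense.
Codon 8: CCC (Pro) → CCG (Pro) — synonymous.
Synonymous: 1 of 5.

1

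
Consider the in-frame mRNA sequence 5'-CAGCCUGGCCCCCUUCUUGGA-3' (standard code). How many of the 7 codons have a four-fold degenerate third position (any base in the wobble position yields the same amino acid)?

Codon 1 CAG (Gln): third position 2-fold.
Codon 2 CCU (Pro): third position 4-fold.
Codon 3 GGC (Gly): third position 4-fold.
Codon 4 CCC (Pro): third position 4-fold.
Codon 5 CUU (Leu): third position 4-fold.
Codon 6 CUU (Leu): third position 4-fold.
Codon 7 GGA (Gly): third position 4-fold.
Four-fold degenerate third positions: 6.

6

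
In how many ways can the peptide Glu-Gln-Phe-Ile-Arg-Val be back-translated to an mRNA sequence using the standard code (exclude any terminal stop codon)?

Glu: 2 codons.
Gln: 2 codons.
Phe: 2 codons.
Ile: 3 codons.
Arg: 6 codons.
Val: 4 codons.
2 × 2 × 2 × 3 × 6 × 4 = 576.

576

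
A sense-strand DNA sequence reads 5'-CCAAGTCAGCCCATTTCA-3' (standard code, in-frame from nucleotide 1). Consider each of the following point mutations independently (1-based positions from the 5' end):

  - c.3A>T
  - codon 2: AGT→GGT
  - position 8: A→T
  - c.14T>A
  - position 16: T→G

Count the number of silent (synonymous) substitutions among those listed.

Codon 1: CCA (Pro) → CCT (Pro) — synonymous.
Codon 2: AGT (Ser) → GGT (Gly) — missense.
Codon 3: CAG (Gln) → CTG (Leu) — missense.
Codon 5: ATT (Ile) → AAT (Asn) — missense.
Codon 6: TCA (Ser) → GCA (Ala) — missense.
Synonymous: 1 of 5.

1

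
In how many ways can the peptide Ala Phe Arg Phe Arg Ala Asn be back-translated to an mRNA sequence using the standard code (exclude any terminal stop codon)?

4608

Ala: 4 codons.
Phe: 2 codons.
Arg: 6 codons.
Phe: 2 codons.
Arg: 6 codons.
Ala: 4 codons.
Asn: 2 codons.
4 × 2 × 6 × 2 × 6 × 4 × 2 = 4608.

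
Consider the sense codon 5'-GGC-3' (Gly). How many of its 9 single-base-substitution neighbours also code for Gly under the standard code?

Position 1: none → 0 synonymous.
Position 2: none → 0 synonymous.
Position 3: GGU, GGA, GGG → 3 synonymous.
Total: 0 + 0 + 3 = 3.

3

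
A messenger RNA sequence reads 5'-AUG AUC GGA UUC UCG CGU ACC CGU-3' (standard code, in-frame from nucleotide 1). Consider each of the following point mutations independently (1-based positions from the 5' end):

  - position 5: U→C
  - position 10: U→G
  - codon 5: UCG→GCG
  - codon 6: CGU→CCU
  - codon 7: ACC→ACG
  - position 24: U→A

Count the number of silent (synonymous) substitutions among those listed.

Codon 2: AUC (Ile) → ACC (Thr) — missense.
Codon 4: UUC (Phe) → GUC (Val) — missense.
Codon 5: UCG (Ser) → GCG (Ala) — missense.
Codon 6: CGU (Arg) → CCU (Pro) — missense.
Codon 7: ACC (Thr) → ACG (Thr) — synonymous.
Codon 8: CGU (Arg) → CGA (Arg) — synonymous.
Synonymous: 2 of 6.

2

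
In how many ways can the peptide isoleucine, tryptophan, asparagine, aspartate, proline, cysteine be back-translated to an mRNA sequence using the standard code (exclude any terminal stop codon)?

96

Ile: 3 codons.
Trp: 1 codon.
Asn: 2 codons.
Asp: 2 codons.
Pro: 4 codons.
Cys: 2 codons.
3 × 1 × 2 × 2 × 4 × 2 = 96.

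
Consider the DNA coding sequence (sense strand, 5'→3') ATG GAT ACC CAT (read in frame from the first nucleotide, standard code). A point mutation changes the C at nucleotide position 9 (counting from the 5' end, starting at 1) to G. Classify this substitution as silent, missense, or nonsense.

silent

Position 9 falls in codon 3: ACC → Thr.
After the substitution the codon is ACG → Thr.
Both encode Thr, so the change is synonymous.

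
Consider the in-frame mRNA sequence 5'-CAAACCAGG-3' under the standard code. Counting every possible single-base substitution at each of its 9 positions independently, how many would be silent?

Codon 1 (CAA, Gln): 1 synonymous substitution.
Codon 2 (ACC, Thr): 3 synonymous substitutions.
Codon 3 (AGG, Arg): 2 synonymous substitutions.
Total: 1 + 3 + 2 = 6.

6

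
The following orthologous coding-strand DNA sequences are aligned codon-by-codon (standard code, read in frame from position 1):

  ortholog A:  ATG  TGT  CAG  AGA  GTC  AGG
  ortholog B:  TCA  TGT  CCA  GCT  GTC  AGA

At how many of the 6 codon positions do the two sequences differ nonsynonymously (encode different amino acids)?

3

Codon 1: ATG Met / TCA Ser — nonsynonymous.
Codon 2: TGT Cys / TGT Cys — identical.
Codon 3: CAG Gln / CCA Pro — nonsynonymous.
Codon 4: AGA Arg / GCT Ala — nonsynonymous.
Codon 5: GTC Val / GTC Val — identical.
Codon 6: AGG Arg / AGA Arg — synonymous.
Nonsynonymous differences: 3.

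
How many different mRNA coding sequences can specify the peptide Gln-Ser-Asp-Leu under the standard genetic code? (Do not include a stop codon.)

Gln: 2 codons.
Ser: 6 codons.
Asp: 2 codons.
Leu: 6 codons.
2 × 6 × 2 × 6 = 144.

144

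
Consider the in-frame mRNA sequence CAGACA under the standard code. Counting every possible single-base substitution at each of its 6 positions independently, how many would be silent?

Codon 1 (CAG, Gln): 1 synonymous substitution.
Codon 2 (ACA, Thr): 3 synonymous substitutions.
Total: 1 + 3 = 4.

4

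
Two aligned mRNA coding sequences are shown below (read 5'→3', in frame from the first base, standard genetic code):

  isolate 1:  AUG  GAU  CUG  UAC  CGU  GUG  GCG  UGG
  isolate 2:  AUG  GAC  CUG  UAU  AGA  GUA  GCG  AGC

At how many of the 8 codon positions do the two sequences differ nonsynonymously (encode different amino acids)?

Codon 1: AUG Met / AUG Met — identical.
Codon 2: GAU Asp / GAC Asp — synonymous.
Codon 3: CUG Leu / CUG Leu — identical.
Codon 4: UAC Tyr / UAU Tyr — synonymous.
Codon 5: CGU Arg / AGA Arg — synonymous.
Codon 6: GUG Val / GUA Val — synonymous.
Codon 7: GCG Ala / GCG Ala — identical.
Codon 8: UGG Trp / AGC Ser — nonsynonymous.
Nonsynonymous differences: 1.

1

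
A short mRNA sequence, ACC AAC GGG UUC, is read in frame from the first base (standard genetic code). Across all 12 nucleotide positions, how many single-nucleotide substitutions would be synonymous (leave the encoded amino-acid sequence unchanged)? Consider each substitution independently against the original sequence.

Codon 1 (ACC, Thr): 3 synonymous substitutions.
Codon 2 (AAC, Asn): 1 synonymous substitution.
Codon 3 (GGG, Gly): 3 synonymous substitutions.
Codon 4 (UUC, Phe): 1 synonymous substitution.
Total: 3 + 1 + 3 + 1 = 8.

8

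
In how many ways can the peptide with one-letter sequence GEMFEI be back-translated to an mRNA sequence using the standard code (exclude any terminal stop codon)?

Gly: 4 codons.
Glu: 2 codons.
Met: 1 codon.
Phe: 2 codons.
Glu: 2 codons.
Ile: 3 codons.
4 × 2 × 1 × 2 × 2 × 3 = 96.

96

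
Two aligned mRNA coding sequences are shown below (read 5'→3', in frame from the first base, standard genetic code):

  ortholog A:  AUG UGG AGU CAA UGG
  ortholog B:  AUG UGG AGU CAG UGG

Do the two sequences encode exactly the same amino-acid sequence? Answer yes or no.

yes

Codon 1: AUG Met / AUG Met — identical.
Codon 2: UGG Trp / UGG Trp — identical.
Codon 3: AGU Ser / AGU Ser — identical.
Codon 4: CAA Gln / CAG Gln — synonymous.
Codon 5: UGG Trp / UGG Trp — identical.
Nonsynonymous differences: 0 → same protein.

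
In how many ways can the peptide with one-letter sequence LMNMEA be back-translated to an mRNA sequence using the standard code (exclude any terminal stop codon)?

96

Leu: 6 codons.
Met: 1 codon.
Asn: 2 codons.
Met: 1 codon.
Glu: 2 codons.
Ala: 4 codons.
6 × 1 × 2 × 1 × 2 × 4 = 96.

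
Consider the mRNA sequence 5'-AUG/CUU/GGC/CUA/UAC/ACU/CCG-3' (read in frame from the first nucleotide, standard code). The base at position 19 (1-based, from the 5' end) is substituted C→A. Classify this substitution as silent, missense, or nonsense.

missense

Position 19 falls in codon 7: CCG → Pro.
After the substitution the codon is ACG → Thr.
Pro ≠ Thr, so this is a missense mutation.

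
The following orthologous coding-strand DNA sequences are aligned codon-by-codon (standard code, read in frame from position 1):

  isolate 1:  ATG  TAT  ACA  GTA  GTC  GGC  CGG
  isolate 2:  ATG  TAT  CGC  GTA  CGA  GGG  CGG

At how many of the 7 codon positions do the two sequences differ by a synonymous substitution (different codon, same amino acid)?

Codon 1: ATG Met / ATG Met — identical.
Codon 2: TAT Tyr / TAT Tyr — identical.
Codon 3: ACA Thr / CGC Arg — nonsynonymous.
Codon 4: GTA Val / GTA Val — identical.
Codon 5: GTC Val / CGA Arg — nonsynonymous.
Codon 6: GGC Gly / GGG Gly — synonymous.
Codon 7: CGG Arg / CGG Arg — identical.
Synonymous differences: 1.

1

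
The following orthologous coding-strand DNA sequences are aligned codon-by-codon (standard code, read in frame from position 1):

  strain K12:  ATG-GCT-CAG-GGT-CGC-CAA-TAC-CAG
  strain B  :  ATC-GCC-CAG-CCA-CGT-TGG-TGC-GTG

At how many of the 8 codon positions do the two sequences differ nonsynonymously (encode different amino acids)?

Codon 1: ATG Met / ATC Ile — nonsynonymous.
Codon 2: GCT Ala / GCC Ala — synonymous.
Codon 3: CAG Gln / CAG Gln — identical.
Codon 4: GGT Gly / CCA Pro — nonsynonymous.
Codon 5: CGC Arg / CGT Arg — synonymous.
Codon 6: CAA Gln / TGG Trp — nonsynonymous.
Codon 7: TAC Tyr / TGC Cys — nonsynonymous.
Codon 8: CAG Gln / GTG Val — nonsynonymous.
Nonsynonymous differences: 5.

5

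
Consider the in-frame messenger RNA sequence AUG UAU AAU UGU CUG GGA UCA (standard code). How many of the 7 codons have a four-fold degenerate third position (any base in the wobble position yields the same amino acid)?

3

Codon 1 AUG (Met): third position 1-fold.
Codon 2 UAU (Tyr): third position 2-fold.
Codon 3 AAU (Asn): third position 2-fold.
Codon 4 UGU (Cys): third position 2-fold.
Codon 5 CUG (Leu): third position 4-fold.
Codon 6 GGA (Gly): third position 4-fold.
Codon 7 UCA (Ser): third position 4-fold.
Four-fold degenerate third positions: 3.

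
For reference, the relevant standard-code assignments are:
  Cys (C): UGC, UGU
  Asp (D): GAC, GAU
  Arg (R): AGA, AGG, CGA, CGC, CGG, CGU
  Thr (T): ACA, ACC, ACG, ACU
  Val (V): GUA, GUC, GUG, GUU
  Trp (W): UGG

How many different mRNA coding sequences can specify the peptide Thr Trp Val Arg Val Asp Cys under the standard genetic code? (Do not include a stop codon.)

1536

Thr: 4 codons.
Trp: 1 codon.
Val: 4 codons.
Arg: 6 codons.
Val: 4 codons.
Asp: 2 codons.
Cys: 2 codons.
4 × 1 × 4 × 6 × 4 × 2 × 2 = 1536.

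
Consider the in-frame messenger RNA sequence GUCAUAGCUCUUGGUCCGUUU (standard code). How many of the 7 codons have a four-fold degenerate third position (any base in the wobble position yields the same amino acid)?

5

Codon 1 GUC (Val): third position 4-fold.
Codon 2 AUA (Ile): third position 3-fold.
Codon 3 GCU (Ala): third position 4-fold.
Codon 4 CUU (Leu): third position 4-fold.
Codon 5 GGU (Gly): third position 4-fold.
Codon 6 CCG (Pro): third position 4-fold.
Codon 7 UUU (Phe): third position 2-fold.
Four-fold degenerate third positions: 5.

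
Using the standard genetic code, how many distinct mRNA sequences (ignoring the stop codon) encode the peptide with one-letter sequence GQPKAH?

Gly: 4 codons.
Gln: 2 codons.
Pro: 4 codons.
Lys: 2 codons.
Ala: 4 codons.
His: 2 codons.
4 × 2 × 4 × 2 × 4 × 2 = 512.

512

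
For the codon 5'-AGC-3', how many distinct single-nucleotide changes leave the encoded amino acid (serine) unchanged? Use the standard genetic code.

1

Position 1: none → 0 synonymous.
Position 2: none → 0 synonymous.
Position 3: AGU → 1 synonymous.
Total: 0 + 0 + 1 = 1.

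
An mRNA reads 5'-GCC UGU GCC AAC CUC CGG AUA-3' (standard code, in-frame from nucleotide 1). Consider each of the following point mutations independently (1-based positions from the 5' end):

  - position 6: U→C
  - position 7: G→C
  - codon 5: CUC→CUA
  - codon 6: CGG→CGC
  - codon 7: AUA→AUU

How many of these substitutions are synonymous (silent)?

Codon 2: UGU (Cys) → UGC (Cys) — synonymous.
Codon 3: GCC (Ala) → CCC (Pro) — missense.
Codon 5: CUC (Leu) → CUA (Leu) — synonymous.
Codon 6: CGG (Arg) → CGC (Arg) — synonymous.
Codon 7: AUA (Ile) → AUU (Ile) — synonymous.
Synonymous: 4 of 5.

4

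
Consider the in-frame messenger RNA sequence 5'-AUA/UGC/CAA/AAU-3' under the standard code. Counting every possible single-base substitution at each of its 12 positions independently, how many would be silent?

5

Codon 1 (AUA, Ile): 2 synonymous substitutions.
Codon 2 (UGC, Cys): 1 synonymous substitution.
Codon 3 (CAA, Gln): 1 synonymous substitution.
Codon 4 (AAU, Asn): 1 synonymous substitution.
Total: 2 + 1 + 1 + 1 = 5.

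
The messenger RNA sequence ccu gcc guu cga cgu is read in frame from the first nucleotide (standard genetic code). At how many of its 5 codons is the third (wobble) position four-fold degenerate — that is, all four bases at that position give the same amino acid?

Codon 1 CCU (Pro): third position 4-fold.
Codon 2 GCC (Ala): third position 4-fold.
Codon 3 GUU (Val): third position 4-fold.
Codon 4 CGA (Arg): third position 4-fold.
Codon 5 CGU (Arg): third position 4-fold.
Four-fold degenerate third positions: 5.

5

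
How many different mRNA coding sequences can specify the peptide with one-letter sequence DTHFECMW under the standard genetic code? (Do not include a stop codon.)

128

Asp: 2 codons.
Thr: 4 codons.
His: 2 codons.
Phe: 2 codons.
Glu: 2 codons.
Cys: 2 codons.
Met: 1 codon.
Trp: 1 codon.
2 × 4 × 2 × 2 × 2 × 2 × 1 × 1 = 128.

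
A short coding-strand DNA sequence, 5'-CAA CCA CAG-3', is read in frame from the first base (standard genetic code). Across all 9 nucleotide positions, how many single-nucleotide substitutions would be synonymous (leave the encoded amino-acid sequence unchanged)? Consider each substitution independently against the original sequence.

Codon 1 (CAA, Gln): 1 synonymous substitution.
Codon 2 (CCA, Pro): 3 synonymous substitutions.
Codon 3 (CAG, Gln): 1 synonymous substitution.
Total: 1 + 3 + 1 = 5.

5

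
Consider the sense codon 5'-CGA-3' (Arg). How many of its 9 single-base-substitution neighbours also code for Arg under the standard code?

Position 1: AGA → 1 synonymous.
Position 2: none → 0 synonymous.
Position 3: CGU, CGC, CGG → 3 synonymous.
Total: 1 + 0 + 3 = 4.

4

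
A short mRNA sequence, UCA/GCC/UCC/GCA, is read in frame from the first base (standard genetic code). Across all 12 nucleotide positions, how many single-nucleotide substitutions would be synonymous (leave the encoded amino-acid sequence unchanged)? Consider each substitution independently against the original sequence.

12

Codon 1 (UCA, Ser): 3 synonymous substitutions.
Codon 2 (GCC, Ala): 3 synonymous substitutions.
Codon 3 (UCC, Ser): 3 synonymous substitutions.
Codon 4 (GCA, Ala): 3 synonymous substitutions.
Total: 3 + 3 + 3 + 3 = 12.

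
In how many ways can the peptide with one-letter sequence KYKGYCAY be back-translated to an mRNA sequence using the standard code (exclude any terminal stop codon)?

Lys: 2 codons.
Tyr: 2 codons.
Lys: 2 codons.
Gly: 4 codons.
Tyr: 2 codons.
Cys: 2 codons.
Ala: 4 codons.
Tyr: 2 codons.
2 × 2 × 2 × 4 × 2 × 2 × 4 × 2 = 1024.

1024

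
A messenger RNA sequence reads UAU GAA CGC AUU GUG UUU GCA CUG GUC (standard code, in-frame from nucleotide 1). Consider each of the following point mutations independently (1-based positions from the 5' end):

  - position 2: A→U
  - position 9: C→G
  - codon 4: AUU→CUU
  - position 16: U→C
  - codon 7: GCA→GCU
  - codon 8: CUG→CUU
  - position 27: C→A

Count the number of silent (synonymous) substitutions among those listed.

4

Codon 1: UAU (Tyr) → UUU (Phe) — missense.
Codon 3: CGC (Arg) → CGG (Arg) — synonymous.
Codon 4: AUU (Ile) → CUU (Leu) — missense.
Codon 6: UUU (Phe) → CUU (Leu) — missense.
Codon 7: GCA (Ala) → GCU (Ala) — synonymous.
Codon 8: CUG (Leu) → CUU (Leu) — synonymous.
Codon 9: GUC (Val) → GUA (Val) — synonymous.
Synonymous: 4 of 7.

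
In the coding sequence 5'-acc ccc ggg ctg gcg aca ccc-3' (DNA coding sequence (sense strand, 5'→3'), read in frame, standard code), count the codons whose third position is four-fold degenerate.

7

Codon 1 ACC (Thr): third position 4-fold.
Codon 2 CCC (Pro): third position 4-fold.
Codon 3 GGG (Gly): third position 4-fold.
Codon 4 CTG (Leu): third position 4-fold.
Codon 5 GCG (Ala): third position 4-fold.
Codon 6 ACA (Thr): third position 4-fold.
Codon 7 CCC (Pro): third position 4-fold.
Four-fold degenerate third positions: 7.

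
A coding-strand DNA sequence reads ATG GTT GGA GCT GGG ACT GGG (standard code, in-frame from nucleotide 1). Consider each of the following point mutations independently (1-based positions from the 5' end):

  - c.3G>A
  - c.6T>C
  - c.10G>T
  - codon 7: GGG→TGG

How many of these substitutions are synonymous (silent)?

1

Codon 1: ATG (Met) → ATA (Ile) — missense.
Codon 2: GTT (Val) → GTC (Val) — synonymous.
Codon 4: GCT (Ala) → TCT (Ser) — missense.
Codon 7: GGG (Gly) → TGG (Trp) — missense.
Synonymous: 1 of 4.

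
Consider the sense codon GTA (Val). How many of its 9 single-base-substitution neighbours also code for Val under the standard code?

Position 1: none → 0 synonymous.
Position 2: none → 0 synonymous.
Position 3: GTT, GTC, GTG → 3 synonymous.
Total: 0 + 0 + 3 = 3.

3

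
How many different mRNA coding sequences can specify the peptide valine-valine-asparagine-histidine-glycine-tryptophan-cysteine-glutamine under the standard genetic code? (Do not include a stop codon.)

Val: 4 codons.
Val: 4 codons.
Asn: 2 codons.
His: 2 codons.
Gly: 4 codons.
Trp: 1 codon.
Cys: 2 codons.
Gln: 2 codons.
4 × 4 × 2 × 2 × 4 × 1 × 2 × 2 = 1024.

1024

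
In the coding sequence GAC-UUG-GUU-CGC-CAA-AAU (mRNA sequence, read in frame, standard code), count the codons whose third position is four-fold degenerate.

2

Codon 1 GAC (Asp): third position 2-fold.
Codon 2 UUG (Leu): third position 2-fold.
Codon 3 GUU (Val): third position 4-fold.
Codon 4 CGC (Arg): third position 4-fold.
Codon 5 CAA (Gln): third position 2-fold.
Codon 6 AAU (Asn): third position 2-fold.
Four-fold degenerate third positions: 2.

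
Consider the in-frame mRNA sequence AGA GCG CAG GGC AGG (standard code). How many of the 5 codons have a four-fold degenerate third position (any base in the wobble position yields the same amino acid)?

2

Codon 1 AGA (Arg): third position 2-fold.
Codon 2 GCG (Ala): third position 4-fold.
Codon 3 CAG (Gln): third position 2-fold.
Codon 4 GGC (Gly): third position 4-fold.
Codon 5 AGG (Arg): third position 2-fold.
Four-fold degenerate third positions: 2.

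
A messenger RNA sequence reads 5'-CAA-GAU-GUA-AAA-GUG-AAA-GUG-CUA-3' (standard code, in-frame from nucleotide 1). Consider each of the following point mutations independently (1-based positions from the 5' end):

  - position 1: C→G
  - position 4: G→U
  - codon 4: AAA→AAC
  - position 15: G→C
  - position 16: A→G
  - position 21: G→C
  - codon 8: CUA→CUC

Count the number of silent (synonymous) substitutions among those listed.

3

Codon 1: CAA (Gln) → GAA (Glu) — missense.
Codon 2: GAU (Asp) → UAU (Tyr) — missense.
Codon 4: AAA (Lys) → AAC (Asn) — missense.
Codon 5: GUG (Val) → GUC (Val) — synonymous.
Codon 6: AAA (Lys) → GAA (Glu) — missense.
Codon 7: GUG (Val) → GUC (Val) — synonymous.
Codon 8: CUA (Leu) → CUC (Leu) — synonymous.
Synonymous: 3 of 7.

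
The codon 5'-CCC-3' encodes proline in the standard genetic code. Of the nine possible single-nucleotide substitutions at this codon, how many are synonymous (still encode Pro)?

3

Position 1: none → 0 synonymous.
Position 2: none → 0 synonymous.
Position 3: CCU, CCA, CCG → 3 synonymous.
Total: 0 + 0 + 3 = 3.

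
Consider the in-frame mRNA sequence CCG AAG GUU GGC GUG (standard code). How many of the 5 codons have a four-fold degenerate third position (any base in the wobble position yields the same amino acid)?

Codon 1 CCG (Pro): third position 4-fold.
Codon 2 AAG (Lys): third position 2-fold.
Codon 3 GUU (Val): third position 4-fold.
Codon 4 GGC (Gly): third position 4-fold.
Codon 5 GUG (Val): third position 4-fold.
Four-fold degenerate third positions: 4.

4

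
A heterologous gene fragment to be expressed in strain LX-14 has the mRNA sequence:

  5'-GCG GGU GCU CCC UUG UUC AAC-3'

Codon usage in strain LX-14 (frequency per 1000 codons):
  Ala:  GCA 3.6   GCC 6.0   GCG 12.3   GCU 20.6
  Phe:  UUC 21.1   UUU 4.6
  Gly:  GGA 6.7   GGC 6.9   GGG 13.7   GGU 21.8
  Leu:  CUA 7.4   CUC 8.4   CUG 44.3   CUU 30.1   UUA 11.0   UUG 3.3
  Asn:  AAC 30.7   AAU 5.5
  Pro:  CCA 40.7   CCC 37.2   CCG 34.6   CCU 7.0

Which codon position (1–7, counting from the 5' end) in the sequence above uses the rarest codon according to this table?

Codon 1 GCG (Ala): 12.3 per 1000.
Codon 2 GGU (Gly): 21.8 per 1000.
Codon 3 GCU (Ala): 20.6 per 1000.
Codon 4 CCC (Pro): 37.2 per 1000.
Codon 5 UUG (Leu): 3.3 per 1000.
Codon 6 UUC (Phe): 21.1 per 1000.
Codon 7 AAC (Asn): 30.7 per 1000.
Lowest frequency is 3.3 at codon 5.

5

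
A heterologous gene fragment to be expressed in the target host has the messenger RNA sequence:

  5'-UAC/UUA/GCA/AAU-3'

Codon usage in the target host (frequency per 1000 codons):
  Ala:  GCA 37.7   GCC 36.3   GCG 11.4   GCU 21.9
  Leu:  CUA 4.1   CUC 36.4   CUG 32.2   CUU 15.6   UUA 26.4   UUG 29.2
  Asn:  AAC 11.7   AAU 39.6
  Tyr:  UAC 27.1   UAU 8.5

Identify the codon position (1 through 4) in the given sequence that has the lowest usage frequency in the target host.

2

Codon 1 UAC (Tyr): 27.1 per 1000.
Codon 2 UUA (Leu): 26.4 per 1000.
Codon 3 GCA (Ala): 37.7 per 1000.
Codon 4 AAU (Asn): 39.6 per 1000.
Lowest frequency is 26.4 at codon 2.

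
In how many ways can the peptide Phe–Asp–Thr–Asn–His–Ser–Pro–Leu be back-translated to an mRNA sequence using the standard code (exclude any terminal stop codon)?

Phe: 2 codons.
Asp: 2 codons.
Thr: 4 codons.
Asn: 2 codons.
His: 2 codons.
Ser: 6 codons.
Pro: 4 codons.
Leu: 6 codons.
2 × 2 × 4 × 2 × 2 × 6 × 4 × 6 = 9216.

9216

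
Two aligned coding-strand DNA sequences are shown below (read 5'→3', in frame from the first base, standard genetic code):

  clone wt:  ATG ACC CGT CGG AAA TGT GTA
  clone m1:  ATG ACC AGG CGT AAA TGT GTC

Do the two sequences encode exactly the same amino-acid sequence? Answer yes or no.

Codon 1: ATG Met / ATG Met — identical.
Codon 2: ACC Thr / ACC Thr — identical.
Codon 3: CGT Arg / AGG Arg — synonymous.
Codon 4: CGG Arg / CGT Arg — synonymous.
Codon 5: AAA Lys / AAA Lys — identical.
Codon 6: TGT Cys / TGT Cys — identical.
Codon 7: GTA Val / GTC Val — synonymous.
Nonsynonymous differences: 0 → same protein.

yes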